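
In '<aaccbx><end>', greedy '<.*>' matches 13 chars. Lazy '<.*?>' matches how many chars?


Greedy '<.*>' tries to match as MUCH as possible.
Lazy '<.*?>' tries to match as LITTLE as possible.

String: '<aaccbx><end>'
Greedy '<.*>' starts at first '<' and extends to the LAST '>': '<aaccbx><end>' (13 chars)
Lazy '<.*?>' starts at first '<' and stops at the FIRST '>': '<aaccbx>' (8 chars)

8


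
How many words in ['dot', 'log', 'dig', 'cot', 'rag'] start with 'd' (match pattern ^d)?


Pattern ^d anchors to start of word. Check which words begin with 'd':
  'dot' -> MATCH (starts with 'd')
  'log' -> no
  'dig' -> MATCH (starts with 'd')
  'cot' -> no
  'rag' -> no
Matching words: ['dot', 'dig']
Count: 2

2


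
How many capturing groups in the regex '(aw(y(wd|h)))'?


To count capturing groups, count each '(' that starts a group.
Pattern: '(aw(y(wd|h)))'
Walking through the pattern:
  Position 0: '(' -> group #1
  Position 3: '(' -> group #2
  Position 5: '(' -> group #3
Total capturing groups: 3

3


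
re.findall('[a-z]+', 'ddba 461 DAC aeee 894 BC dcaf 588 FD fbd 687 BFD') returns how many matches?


Pattern '[a-z]+' finds one or more lowercase letters.
Text: 'ddba 461 DAC aeee 894 BC dcaf 588 FD fbd 687 BFD'
Scanning for matches:
  Match 1: 'ddba'
  Match 2: 'aeee'
  Match 3: 'dcaf'
  Match 4: 'fbd'
Total matches: 4

4


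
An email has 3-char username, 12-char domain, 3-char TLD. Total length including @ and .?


An email address has format: username@domain.tld
Username length: 3
'@' character: 1
Domain length: 12
'.' character: 1
TLD length: 3
Total = 3 + 1 + 12 + 1 + 3 = 20

20


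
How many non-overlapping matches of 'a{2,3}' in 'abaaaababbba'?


Pattern 'a{2,3}' matches between 2 and 3 consecutive a's (greedy).
String: 'abaaaababbba'
Finding runs of a's and applying greedy matching:
  Run at pos 0: 'a' (length 1)
  Run at pos 2: 'aaaa' (length 4)
  Run at pos 7: 'a' (length 1)
  Run at pos 11: 'a' (length 1)
Matches: ['aaa']
Count: 1

1


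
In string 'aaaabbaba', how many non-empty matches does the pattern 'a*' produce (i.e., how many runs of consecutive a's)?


Pattern 'a*' matches zero or more a's. We want non-empty runs of consecutive a's.
String: 'aaaabbaba'
Walking through the string to find runs of a's:
  Run 1: positions 0-3 -> 'aaaa'
  Run 2: positions 6-6 -> 'a'
  Run 3: positions 8-8 -> 'a'
Non-empty runs found: ['aaaa', 'a', 'a']
Count: 3

3


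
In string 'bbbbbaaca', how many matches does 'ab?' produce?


Pattern 'ab?' matches 'a' optionally followed by 'b'.
String: 'bbbbbaaca'
Scanning left to right for 'a' then checking next char:
  Match 1: 'a' (a not followed by b)
  Match 2: 'a' (a not followed by b)
  Match 3: 'a' (a not followed by b)
Total matches: 3

3


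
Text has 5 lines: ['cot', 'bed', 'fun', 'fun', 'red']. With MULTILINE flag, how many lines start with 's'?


With MULTILINE flag, ^ matches the start of each line.
Lines: ['cot', 'bed', 'fun', 'fun', 'red']
Checking which lines start with 's':
  Line 1: 'cot' -> no
  Line 2: 'bed' -> no
  Line 3: 'fun' -> no
  Line 4: 'fun' -> no
  Line 5: 'red' -> no
Matching lines: []
Count: 0

0


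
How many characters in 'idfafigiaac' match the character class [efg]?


Character class [efg] matches any of: {e, f, g}
Scanning string 'idfafigiaac' character by character:
  pos 0: 'i' -> no
  pos 1: 'd' -> no
  pos 2: 'f' -> MATCH
  pos 3: 'a' -> no
  pos 4: 'f' -> MATCH
  pos 5: 'i' -> no
  pos 6: 'g' -> MATCH
  pos 7: 'i' -> no
  pos 8: 'a' -> no
  pos 9: 'a' -> no
  pos 10: 'c' -> no
Total matches: 3

3


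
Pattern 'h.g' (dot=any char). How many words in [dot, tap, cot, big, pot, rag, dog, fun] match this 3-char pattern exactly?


Pattern 'h.g' means: starts with 'h', any single char, ends with 'g'.
Checking each word (must be exactly 3 chars):
  'dot' (len=3): no
  'tap' (len=3): no
  'cot' (len=3): no
  'big' (len=3): no
  'pot' (len=3): no
  'rag' (len=3): no
  'dog' (len=3): no
  'fun' (len=3): no
Matching words: []
Total: 0

0


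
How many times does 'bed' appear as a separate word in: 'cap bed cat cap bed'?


Scanning each word for exact match 'bed':
  Word 1: 'cap' -> no
  Word 2: 'bed' -> MATCH
  Word 3: 'cat' -> no
  Word 4: 'cap' -> no
  Word 5: 'bed' -> MATCH
Total matches: 2

2


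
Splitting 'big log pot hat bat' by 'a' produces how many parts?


Splitting by 'a' breaks the string at each occurrence of the separator.
Text: 'big log pot hat bat'
Parts after split:
  Part 1: 'big log pot h'
  Part 2: 't b'
  Part 3: 't'
Total parts: 3

3


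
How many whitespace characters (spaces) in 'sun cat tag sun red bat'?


\s matches whitespace characters (spaces, tabs, etc.).
Text: 'sun cat tag sun red bat'
This text has 6 words separated by spaces.
Number of spaces = number of words - 1 = 6 - 1 = 5

5


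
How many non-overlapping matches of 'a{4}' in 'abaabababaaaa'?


Pattern 'a{4}' matches exactly 4 consecutive a's (greedy, non-overlapping).
String: 'abaabababaaaa'
Scanning for runs of a's:
  Run at pos 0: 'a' (length 1) -> 0 match(es)
  Run at pos 2: 'aa' (length 2) -> 0 match(es)
  Run at pos 5: 'a' (length 1) -> 0 match(es)
  Run at pos 7: 'a' (length 1) -> 0 match(es)
  Run at pos 9: 'aaaa' (length 4) -> 1 match(es)
Matches found: ['aaaa']
Total: 1

1


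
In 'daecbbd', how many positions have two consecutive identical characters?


Looking for consecutive identical characters in 'daecbbd':
  pos 0-1: 'd' vs 'a' -> different
  pos 1-2: 'a' vs 'e' -> different
  pos 2-3: 'e' vs 'c' -> different
  pos 3-4: 'c' vs 'b' -> different
  pos 4-5: 'b' vs 'b' -> MATCH ('bb')
  pos 5-6: 'b' vs 'd' -> different
Consecutive identical pairs: ['bb']
Count: 1

1


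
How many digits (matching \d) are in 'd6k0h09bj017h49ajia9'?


\d matches any digit 0-9.
Scanning 'd6k0h09bj017h49ajia9':
  pos 1: '6' -> DIGIT
  pos 3: '0' -> DIGIT
  pos 5: '0' -> DIGIT
  pos 6: '9' -> DIGIT
  pos 9: '0' -> DIGIT
  pos 10: '1' -> DIGIT
  pos 11: '7' -> DIGIT
  pos 13: '4' -> DIGIT
  pos 14: '9' -> DIGIT
  pos 19: '9' -> DIGIT
Digits found: ['6', '0', '0', '9', '0', '1', '7', '4', '9', '9']
Total: 10

10


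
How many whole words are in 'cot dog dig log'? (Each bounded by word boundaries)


Word boundaries (\b) mark the start/end of each word.
Text: 'cot dog dig log'
Splitting by whitespace:
  Word 1: 'cot'
  Word 2: 'dog'
  Word 3: 'dig'
  Word 4: 'log'
Total whole words: 4

4


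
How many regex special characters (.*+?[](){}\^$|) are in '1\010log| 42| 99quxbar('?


Regex special characters are: . * + ? [ ] ( ) { } \ ^ $ |
Scanning '1\010log| 42| 99quxbar(':
  pos 1: '\' -> SPECIAL
  pos 8: '|' -> SPECIAL
  pos 12: '|' -> SPECIAL
  pos 22: '(' -> SPECIAL
Special chars found: ['\\', '|', '|', '(']
Total: 4

4


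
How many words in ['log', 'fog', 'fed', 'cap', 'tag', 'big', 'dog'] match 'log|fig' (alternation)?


Alternation 'log|fig' matches either 'log' or 'fig'.
Checking each word:
  'log' -> MATCH
  'fog' -> no
  'fed' -> no
  'cap' -> no
  'tag' -> no
  'big' -> no
  'dog' -> no
Matches: ['log']
Count: 1

1


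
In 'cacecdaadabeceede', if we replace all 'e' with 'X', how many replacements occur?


re.sub('e', 'X', text) replaces every occurrence of 'e' with 'X'.
Text: 'cacecdaadabeceede'
Scanning for 'e':
  pos 3: 'e' -> replacement #1
  pos 11: 'e' -> replacement #2
  pos 13: 'e' -> replacement #3
  pos 14: 'e' -> replacement #4
  pos 16: 'e' -> replacement #5
Total replacements: 5

5


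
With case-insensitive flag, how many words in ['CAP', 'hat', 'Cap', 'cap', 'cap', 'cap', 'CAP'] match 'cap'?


Case-insensitive matching: compare each word's lowercase form to 'cap'.
  'CAP' -> lower='cap' -> MATCH
  'hat' -> lower='hat' -> no
  'Cap' -> lower='cap' -> MATCH
  'cap' -> lower='cap' -> MATCH
  'cap' -> lower='cap' -> MATCH
  'cap' -> lower='cap' -> MATCH
  'CAP' -> lower='cap' -> MATCH
Matches: ['CAP', 'Cap', 'cap', 'cap', 'cap', 'CAP']
Count: 6

6


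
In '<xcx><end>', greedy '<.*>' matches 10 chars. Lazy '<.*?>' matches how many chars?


Greedy '<.*>' tries to match as MUCH as possible.
Lazy '<.*?>' tries to match as LITTLE as possible.

String: '<xcx><end>'
Greedy '<.*>' starts at first '<' and extends to the LAST '>': '<xcx><end>' (10 chars)
Lazy '<.*?>' starts at first '<' and stops at the FIRST '>': '<xcx>' (5 chars)

5


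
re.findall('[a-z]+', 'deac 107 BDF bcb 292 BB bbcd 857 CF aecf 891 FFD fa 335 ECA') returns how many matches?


Pattern '[a-z]+' finds one or more lowercase letters.
Text: 'deac 107 BDF bcb 292 BB bbcd 857 CF aecf 891 FFD fa 335 ECA'
Scanning for matches:
  Match 1: 'deac'
  Match 2: 'bcb'
  Match 3: 'bbcd'
  Match 4: 'aecf'
  Match 5: 'fa'
Total matches: 5

5


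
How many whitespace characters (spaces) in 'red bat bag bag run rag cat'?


\s matches whitespace characters (spaces, tabs, etc.).
Text: 'red bat bag bag run rag cat'
This text has 7 words separated by spaces.
Number of spaces = number of words - 1 = 7 - 1 = 6

6


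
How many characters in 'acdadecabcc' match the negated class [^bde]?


Negated class [^bde] matches any char NOT in {b, d, e}
Scanning 'acdadecabcc':
  pos 0: 'a' -> MATCH
  pos 1: 'c' -> MATCH
  pos 2: 'd' -> no (excluded)
  pos 3: 'a' -> MATCH
  pos 4: 'd' -> no (excluded)
  pos 5: 'e' -> no (excluded)
  pos 6: 'c' -> MATCH
  pos 7: 'a' -> MATCH
  pos 8: 'b' -> no (excluded)
  pos 9: 'c' -> MATCH
  pos 10: 'c' -> MATCH
Total matches: 7

7


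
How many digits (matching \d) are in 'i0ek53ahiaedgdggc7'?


\d matches any digit 0-9.
Scanning 'i0ek53ahiaedgdggc7':
  pos 1: '0' -> DIGIT
  pos 4: '5' -> DIGIT
  pos 5: '3' -> DIGIT
  pos 17: '7' -> DIGIT
Digits found: ['0', '5', '3', '7']
Total: 4

4


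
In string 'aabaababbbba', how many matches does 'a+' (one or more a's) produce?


Pattern 'a+' matches one or more consecutive a's.
String: 'aabaababbbba'
Scanning for runs of a:
  Match 1: 'aa' (length 2)
  Match 2: 'aa' (length 2)
  Match 3: 'a' (length 1)
  Match 4: 'a' (length 1)
Total matches: 4

4


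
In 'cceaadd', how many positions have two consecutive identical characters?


Looking for consecutive identical characters in 'cceaadd':
  pos 0-1: 'c' vs 'c' -> MATCH ('cc')
  pos 1-2: 'c' vs 'e' -> different
  pos 2-3: 'e' vs 'a' -> different
  pos 3-4: 'a' vs 'a' -> MATCH ('aa')
  pos 4-5: 'a' vs 'd' -> different
  pos 5-6: 'd' vs 'd' -> MATCH ('dd')
Consecutive identical pairs: ['cc', 'aa', 'dd']
Count: 3

3


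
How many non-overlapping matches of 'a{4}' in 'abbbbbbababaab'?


Pattern 'a{4}' matches exactly 4 consecutive a's (greedy, non-overlapping).
String: 'abbbbbbababaab'
Scanning for runs of a's:
  Run at pos 0: 'a' (length 1) -> 0 match(es)
  Run at pos 7: 'a' (length 1) -> 0 match(es)
  Run at pos 9: 'a' (length 1) -> 0 match(es)
  Run at pos 11: 'aa' (length 2) -> 0 match(es)
Matches found: []
Total: 0

0


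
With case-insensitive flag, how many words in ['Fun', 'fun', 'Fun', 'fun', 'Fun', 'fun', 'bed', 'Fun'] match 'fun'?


Case-insensitive matching: compare each word's lowercase form to 'fun'.
  'Fun' -> lower='fun' -> MATCH
  'fun' -> lower='fun' -> MATCH
  'Fun' -> lower='fun' -> MATCH
  'fun' -> lower='fun' -> MATCH
  'Fun' -> lower='fun' -> MATCH
  'fun' -> lower='fun' -> MATCH
  'bed' -> lower='bed' -> no
  'Fun' -> lower='fun' -> MATCH
Matches: ['Fun', 'fun', 'Fun', 'fun', 'Fun', 'fun', 'Fun']
Count: 7

7


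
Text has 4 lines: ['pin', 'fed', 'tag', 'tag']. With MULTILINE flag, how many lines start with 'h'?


With MULTILINE flag, ^ matches the start of each line.
Lines: ['pin', 'fed', 'tag', 'tag']
Checking which lines start with 'h':
  Line 1: 'pin' -> no
  Line 2: 'fed' -> no
  Line 3: 'tag' -> no
  Line 4: 'tag' -> no
Matching lines: []
Count: 0

0


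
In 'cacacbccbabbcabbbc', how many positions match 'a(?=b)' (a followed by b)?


Lookahead 'a(?=b)' matches 'a' only when followed by 'b'.
String: 'cacacbccbabbcabbbc'
Checking each position where char is 'a':
  pos 1: 'a' -> no (next='c')
  pos 3: 'a' -> no (next='c')
  pos 9: 'a' -> MATCH (next='b')
  pos 13: 'a' -> MATCH (next='b')
Matching positions: [9, 13]
Count: 2

2


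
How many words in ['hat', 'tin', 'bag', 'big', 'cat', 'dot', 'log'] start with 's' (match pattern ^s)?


Pattern ^s anchors to start of word. Check which words begin with 's':
  'hat' -> no
  'tin' -> no
  'bag' -> no
  'big' -> no
  'cat' -> no
  'dot' -> no
  'log' -> no
Matching words: []
Count: 0

0


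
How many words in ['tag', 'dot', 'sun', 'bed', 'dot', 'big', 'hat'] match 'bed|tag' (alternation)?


Alternation 'bed|tag' matches either 'bed' or 'tag'.
Checking each word:
  'tag' -> MATCH
  'dot' -> no
  'sun' -> no
  'bed' -> MATCH
  'dot' -> no
  'big' -> no
  'hat' -> no
Matches: ['tag', 'bed']
Count: 2

2


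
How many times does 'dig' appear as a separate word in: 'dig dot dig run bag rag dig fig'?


Scanning each word for exact match 'dig':
  Word 1: 'dig' -> MATCH
  Word 2: 'dot' -> no
  Word 3: 'dig' -> MATCH
  Word 4: 'run' -> no
  Word 5: 'bag' -> no
  Word 6: 'rag' -> no
  Word 7: 'dig' -> MATCH
  Word 8: 'fig' -> no
Total matches: 3

3


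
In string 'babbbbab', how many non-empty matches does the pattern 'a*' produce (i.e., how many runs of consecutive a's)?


Pattern 'a*' matches zero or more a's. We want non-empty runs of consecutive a's.
String: 'babbbbab'
Walking through the string to find runs of a's:
  Run 1: positions 1-1 -> 'a'
  Run 2: positions 6-6 -> 'a'
Non-empty runs found: ['a', 'a']
Count: 2

2


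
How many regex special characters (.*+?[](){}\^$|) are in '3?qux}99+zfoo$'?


Regex special characters are: . * + ? [ ] ( ) { } \ ^ $ |
Scanning '3?qux}99+zfoo$':
  pos 1: '?' -> SPECIAL
  pos 5: '}' -> SPECIAL
  pos 8: '+' -> SPECIAL
  pos 13: '$' -> SPECIAL
Special chars found: ['?', '}', '+', '$']
Total: 4

4


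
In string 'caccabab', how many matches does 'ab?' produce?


Pattern 'ab?' matches 'a' optionally followed by 'b'.
String: 'caccabab'
Scanning left to right for 'a' then checking next char:
  Match 1: 'a' (a not followed by b)
  Match 2: 'ab' (a followed by b)
  Match 3: 'ab' (a followed by b)
Total matches: 3

3


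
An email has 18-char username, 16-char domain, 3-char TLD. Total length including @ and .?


An email address has format: username@domain.tld
Username length: 18
'@' character: 1
Domain length: 16
'.' character: 1
TLD length: 3
Total = 18 + 1 + 16 + 1 + 3 = 39

39


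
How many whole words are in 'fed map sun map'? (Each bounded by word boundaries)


Word boundaries (\b) mark the start/end of each word.
Text: 'fed map sun map'
Splitting by whitespace:
  Word 1: 'fed'
  Word 2: 'map'
  Word 3: 'sun'
  Word 4: 'map'
Total whole words: 4

4


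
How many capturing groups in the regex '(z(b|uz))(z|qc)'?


To count capturing groups, count each '(' that starts a group.
Pattern: '(z(b|uz))(z|qc)'
Walking through the pattern:
  Position 0: '(' -> group #1
  Position 2: '(' -> group #2
  Position 9: '(' -> group #3
Total capturing groups: 3

3


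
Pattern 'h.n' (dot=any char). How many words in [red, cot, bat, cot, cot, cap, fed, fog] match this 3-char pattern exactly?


Pattern 'h.n' means: starts with 'h', any single char, ends with 'n'.
Checking each word (must be exactly 3 chars):
  'red' (len=3): no
  'cot' (len=3): no
  'bat' (len=3): no
  'cot' (len=3): no
  'cot' (len=3): no
  'cap' (len=3): no
  'fed' (len=3): no
  'fog' (len=3): no
Matching words: []
Total: 0

0


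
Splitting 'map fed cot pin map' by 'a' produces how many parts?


Splitting by 'a' breaks the string at each occurrence of the separator.
Text: 'map fed cot pin map'
Parts after split:
  Part 1: 'm'
  Part 2: 'p fed cot pin m'
  Part 3: 'p'
Total parts: 3

3


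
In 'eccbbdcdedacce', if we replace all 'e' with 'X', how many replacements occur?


re.sub('e', 'X', text) replaces every occurrence of 'e' with 'X'.
Text: 'eccbbdcdedacce'
Scanning for 'e':
  pos 0: 'e' -> replacement #1
  pos 8: 'e' -> replacement #2
  pos 13: 'e' -> replacement #3
Total replacements: 3

3


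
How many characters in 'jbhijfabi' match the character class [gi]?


Character class [gi] matches any of: {g, i}
Scanning string 'jbhijfabi' character by character:
  pos 0: 'j' -> no
  pos 1: 'b' -> no
  pos 2: 'h' -> no
  pos 3: 'i' -> MATCH
  pos 4: 'j' -> no
  pos 5: 'f' -> no
  pos 6: 'a' -> no
  pos 7: 'b' -> no
  pos 8: 'i' -> MATCH
Total matches: 2

2


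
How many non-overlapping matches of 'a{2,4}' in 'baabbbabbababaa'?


Pattern 'a{2,4}' matches between 2 and 4 consecutive a's (greedy).
String: 'baabbbabbababaa'
Finding runs of a's and applying greedy matching:
  Run at pos 1: 'aa' (length 2)
  Run at pos 6: 'a' (length 1)
  Run at pos 9: 'a' (length 1)
  Run at pos 11: 'a' (length 1)
  Run at pos 13: 'aa' (length 2)
Matches: ['aa', 'aa']
Count: 2

2


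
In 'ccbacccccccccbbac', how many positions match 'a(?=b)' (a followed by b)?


Lookahead 'a(?=b)' matches 'a' only when followed by 'b'.
String: 'ccbacccccccccbbac'
Checking each position where char is 'a':
  pos 3: 'a' -> no (next='c')
  pos 15: 'a' -> no (next='c')
Matching positions: []
Count: 0

0


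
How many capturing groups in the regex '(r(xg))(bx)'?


To count capturing groups, count each '(' that starts a group.
Pattern: '(r(xg))(bx)'
Walking through the pattern:
  Position 0: '(' -> group #1
  Position 2: '(' -> group #2
  Position 7: '(' -> group #3
Total capturing groups: 3

3


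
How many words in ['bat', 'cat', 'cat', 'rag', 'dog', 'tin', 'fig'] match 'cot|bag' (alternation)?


Alternation 'cot|bag' matches either 'cot' or 'bag'.
Checking each word:
  'bat' -> no
  'cat' -> no
  'cat' -> no
  'rag' -> no
  'dog' -> no
  'tin' -> no
  'fig' -> no
Matches: []
Count: 0

0


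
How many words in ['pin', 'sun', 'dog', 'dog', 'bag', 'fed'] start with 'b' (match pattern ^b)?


Pattern ^b anchors to start of word. Check which words begin with 'b':
  'pin' -> no
  'sun' -> no
  'dog' -> no
  'dog' -> no
  'bag' -> MATCH (starts with 'b')
  'fed' -> no
Matching words: ['bag']
Count: 1

1


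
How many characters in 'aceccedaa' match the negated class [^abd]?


Negated class [^abd] matches any char NOT in {a, b, d}
Scanning 'aceccedaa':
  pos 0: 'a' -> no (excluded)
  pos 1: 'c' -> MATCH
  pos 2: 'e' -> MATCH
  pos 3: 'c' -> MATCH
  pos 4: 'c' -> MATCH
  pos 5: 'e' -> MATCH
  pos 6: 'd' -> no (excluded)
  pos 7: 'a' -> no (excluded)
  pos 8: 'a' -> no (excluded)
Total matches: 5

5


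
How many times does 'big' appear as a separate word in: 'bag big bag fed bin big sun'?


Scanning each word for exact match 'big':
  Word 1: 'bag' -> no
  Word 2: 'big' -> MATCH
  Word 3: 'bag' -> no
  Word 4: 'fed' -> no
  Word 5: 'bin' -> no
  Word 6: 'big' -> MATCH
  Word 7: 'sun' -> no
Total matches: 2

2


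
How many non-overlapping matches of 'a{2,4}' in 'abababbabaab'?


Pattern 'a{2,4}' matches between 2 and 4 consecutive a's (greedy).
String: 'abababbabaab'
Finding runs of a's and applying greedy matching:
  Run at pos 0: 'a' (length 1)
  Run at pos 2: 'a' (length 1)
  Run at pos 4: 'a' (length 1)
  Run at pos 7: 'a' (length 1)
  Run at pos 9: 'aa' (length 2)
Matches: ['aa']
Count: 1

1


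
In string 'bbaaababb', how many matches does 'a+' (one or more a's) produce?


Pattern 'a+' matches one or more consecutive a's.
String: 'bbaaababb'
Scanning for runs of a:
  Match 1: 'aaa' (length 3)
  Match 2: 'a' (length 1)
Total matches: 2

2


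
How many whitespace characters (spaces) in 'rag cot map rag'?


\s matches whitespace characters (spaces, tabs, etc.).
Text: 'rag cot map rag'
This text has 4 words separated by spaces.
Number of spaces = number of words - 1 = 4 - 1 = 3

3


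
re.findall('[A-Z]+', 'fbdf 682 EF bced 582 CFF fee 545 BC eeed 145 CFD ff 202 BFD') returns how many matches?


Pattern '[A-Z]+' finds one or more uppercase letters.
Text: 'fbdf 682 EF bced 582 CFF fee 545 BC eeed 145 CFD ff 202 BFD'
Scanning for matches:
  Match 1: 'EF'
  Match 2: 'CFF'
  Match 3: 'BC'
  Match 4: 'CFD'
  Match 5: 'BFD'
Total matches: 5

5


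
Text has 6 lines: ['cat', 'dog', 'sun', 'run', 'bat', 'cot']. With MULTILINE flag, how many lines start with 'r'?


With MULTILINE flag, ^ matches the start of each line.
Lines: ['cat', 'dog', 'sun', 'run', 'bat', 'cot']
Checking which lines start with 'r':
  Line 1: 'cat' -> no
  Line 2: 'dog' -> no
  Line 3: 'sun' -> no
  Line 4: 'run' -> MATCH
  Line 5: 'bat' -> no
  Line 6: 'cot' -> no
Matching lines: ['run']
Count: 1

1


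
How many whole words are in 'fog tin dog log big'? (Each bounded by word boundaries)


Word boundaries (\b) mark the start/end of each word.
Text: 'fog tin dog log big'
Splitting by whitespace:
  Word 1: 'fog'
  Word 2: 'tin'
  Word 3: 'dog'
  Word 4: 'log'
  Word 5: 'big'
Total whole words: 5

5


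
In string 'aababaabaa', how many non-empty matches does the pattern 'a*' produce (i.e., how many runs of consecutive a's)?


Pattern 'a*' matches zero or more a's. We want non-empty runs of consecutive a's.
String: 'aababaabaa'
Walking through the string to find runs of a's:
  Run 1: positions 0-1 -> 'aa'
  Run 2: positions 3-3 -> 'a'
  Run 3: positions 5-6 -> 'aa'
  Run 4: positions 8-9 -> 'aa'
Non-empty runs found: ['aa', 'a', 'aa', 'aa']
Count: 4

4


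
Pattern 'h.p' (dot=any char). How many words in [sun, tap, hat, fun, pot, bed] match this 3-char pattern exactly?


Pattern 'h.p' means: starts with 'h', any single char, ends with 'p'.
Checking each word (must be exactly 3 chars):
  'sun' (len=3): no
  'tap' (len=3): no
  'hat' (len=3): no
  'fun' (len=3): no
  'pot' (len=3): no
  'bed' (len=3): no
Matching words: []
Total: 0

0


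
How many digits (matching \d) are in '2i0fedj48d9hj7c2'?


\d matches any digit 0-9.
Scanning '2i0fedj48d9hj7c2':
  pos 0: '2' -> DIGIT
  pos 2: '0' -> DIGIT
  pos 7: '4' -> DIGIT
  pos 8: '8' -> DIGIT
  pos 10: '9' -> DIGIT
  pos 13: '7' -> DIGIT
  pos 15: '2' -> DIGIT
Digits found: ['2', '0', '4', '8', '9', '7', '2']
Total: 7

7


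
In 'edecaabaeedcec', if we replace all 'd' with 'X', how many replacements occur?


re.sub('d', 'X', text) replaces every occurrence of 'd' with 'X'.
Text: 'edecaabaeedcec'
Scanning for 'd':
  pos 1: 'd' -> replacement #1
  pos 10: 'd' -> replacement #2
Total replacements: 2

2


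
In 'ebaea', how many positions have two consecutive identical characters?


Looking for consecutive identical characters in 'ebaea':
  pos 0-1: 'e' vs 'b' -> different
  pos 1-2: 'b' vs 'a' -> different
  pos 2-3: 'a' vs 'e' -> different
  pos 3-4: 'e' vs 'a' -> different
Consecutive identical pairs: []
Count: 0

0


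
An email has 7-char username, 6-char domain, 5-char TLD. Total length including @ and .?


An email address has format: username@domain.tld
Username length: 7
'@' character: 1
Domain length: 6
'.' character: 1
TLD length: 5
Total = 7 + 1 + 6 + 1 + 5 = 20

20


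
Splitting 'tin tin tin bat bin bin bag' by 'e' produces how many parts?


Splitting by 'e' breaks the string at each occurrence of the separator.
Text: 'tin tin tin bat bin bin bag'
Parts after split:
  Part 1: 'tin tin tin bat bin bin bag'
Total parts: 1

1


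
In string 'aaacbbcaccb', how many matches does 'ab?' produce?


Pattern 'ab?' matches 'a' optionally followed by 'b'.
String: 'aaacbbcaccb'
Scanning left to right for 'a' then checking next char:
  Match 1: 'a' (a not followed by b)
  Match 2: 'a' (a not followed by b)
  Match 3: 'a' (a not followed by b)
  Match 4: 'a' (a not followed by b)
Total matches: 4

4


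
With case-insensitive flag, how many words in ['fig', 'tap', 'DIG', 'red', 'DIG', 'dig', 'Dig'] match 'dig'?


Case-insensitive matching: compare each word's lowercase form to 'dig'.
  'fig' -> lower='fig' -> no
  'tap' -> lower='tap' -> no
  'DIG' -> lower='dig' -> MATCH
  'red' -> lower='red' -> no
  'DIG' -> lower='dig' -> MATCH
  'dig' -> lower='dig' -> MATCH
  'Dig' -> lower='dig' -> MATCH
Matches: ['DIG', 'DIG', 'dig', 'Dig']
Count: 4

4


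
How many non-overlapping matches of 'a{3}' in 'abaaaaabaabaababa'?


Pattern 'a{3}' matches exactly 3 consecutive a's (greedy, non-overlapping).
String: 'abaaaaabaabaababa'
Scanning for runs of a's:
  Run at pos 0: 'a' (length 1) -> 0 match(es)
  Run at pos 2: 'aaaaa' (length 5) -> 1 match(es)
  Run at pos 8: 'aa' (length 2) -> 0 match(es)
  Run at pos 11: 'aa' (length 2) -> 0 match(es)
  Run at pos 14: 'a' (length 1) -> 0 match(es)
  Run at pos 16: 'a' (length 1) -> 0 match(es)
Matches found: ['aaa']
Total: 1

1


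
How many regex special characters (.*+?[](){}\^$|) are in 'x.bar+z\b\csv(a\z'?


Regex special characters are: . * + ? [ ] ( ) { } \ ^ $ |
Scanning 'x.bar+z\b\csv(a\z':
  pos 1: '.' -> SPECIAL
  pos 5: '+' -> SPECIAL
  pos 7: '\' -> SPECIAL
  pos 9: '\' -> SPECIAL
  pos 13: '(' -> SPECIAL
  pos 15: '\' -> SPECIAL
Special chars found: ['.', '+', '\\', '\\', '(', '\\']
Total: 6

6


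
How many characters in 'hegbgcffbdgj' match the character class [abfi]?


Character class [abfi] matches any of: {a, b, f, i}
Scanning string 'hegbgcffbdgj' character by character:
  pos 0: 'h' -> no
  pos 1: 'e' -> no
  pos 2: 'g' -> no
  pos 3: 'b' -> MATCH
  pos 4: 'g' -> no
  pos 5: 'c' -> no
  pos 6: 'f' -> MATCH
  pos 7: 'f' -> MATCH
  pos 8: 'b' -> MATCH
  pos 9: 'd' -> no
  pos 10: 'g' -> no
  pos 11: 'j' -> no
Total matches: 4

4


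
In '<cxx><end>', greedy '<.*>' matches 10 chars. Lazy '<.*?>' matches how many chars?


Greedy '<.*>' tries to match as MUCH as possible.
Lazy '<.*?>' tries to match as LITTLE as possible.

String: '<cxx><end>'
Greedy '<.*>' starts at first '<' and extends to the LAST '>': '<cxx><end>' (10 chars)
Lazy '<.*?>' starts at first '<' and stops at the FIRST '>': '<cxx>' (5 chars)

5


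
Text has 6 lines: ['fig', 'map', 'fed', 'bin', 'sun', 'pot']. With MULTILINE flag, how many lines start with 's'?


With MULTILINE flag, ^ matches the start of each line.
Lines: ['fig', 'map', 'fed', 'bin', 'sun', 'pot']
Checking which lines start with 's':
  Line 1: 'fig' -> no
  Line 2: 'map' -> no
  Line 3: 'fed' -> no
  Line 4: 'bin' -> no
  Line 5: 'sun' -> MATCH
  Line 6: 'pot' -> no
Matching lines: ['sun']
Count: 1

1


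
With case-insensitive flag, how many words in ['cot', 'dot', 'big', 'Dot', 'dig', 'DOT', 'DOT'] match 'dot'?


Case-insensitive matching: compare each word's lowercase form to 'dot'.
  'cot' -> lower='cot' -> no
  'dot' -> lower='dot' -> MATCH
  'big' -> lower='big' -> no
  'Dot' -> lower='dot' -> MATCH
  'dig' -> lower='dig' -> no
  'DOT' -> lower='dot' -> MATCH
  'DOT' -> lower='dot' -> MATCH
Matches: ['dot', 'Dot', 'DOT', 'DOT']
Count: 4

4


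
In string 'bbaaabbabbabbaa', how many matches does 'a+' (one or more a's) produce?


Pattern 'a+' matches one or more consecutive a's.
String: 'bbaaabbabbabbaa'
Scanning for runs of a:
  Match 1: 'aaa' (length 3)
  Match 2: 'a' (length 1)
  Match 3: 'a' (length 1)
  Match 4: 'aa' (length 2)
Total matches: 4

4


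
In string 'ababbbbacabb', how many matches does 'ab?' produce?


Pattern 'ab?' matches 'a' optionally followed by 'b'.
String: 'ababbbbacabb'
Scanning left to right for 'a' then checking next char:
  Match 1: 'ab' (a followed by b)
  Match 2: 'ab' (a followed by b)
  Match 3: 'a' (a not followed by b)
  Match 4: 'ab' (a followed by b)
Total matches: 4

4


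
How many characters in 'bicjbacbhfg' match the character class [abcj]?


Character class [abcj] matches any of: {a, b, c, j}
Scanning string 'bicjbacbhfg' character by character:
  pos 0: 'b' -> MATCH
  pos 1: 'i' -> no
  pos 2: 'c' -> MATCH
  pos 3: 'j' -> MATCH
  pos 4: 'b' -> MATCH
  pos 5: 'a' -> MATCH
  pos 6: 'c' -> MATCH
  pos 7: 'b' -> MATCH
  pos 8: 'h' -> no
  pos 9: 'f' -> no
  pos 10: 'g' -> no
Total matches: 7

7


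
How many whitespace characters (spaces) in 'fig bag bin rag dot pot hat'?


\s matches whitespace characters (spaces, tabs, etc.).
Text: 'fig bag bin rag dot pot hat'
This text has 7 words separated by spaces.
Number of spaces = number of words - 1 = 7 - 1 = 6

6


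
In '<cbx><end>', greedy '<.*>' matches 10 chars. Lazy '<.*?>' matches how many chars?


Greedy '<.*>' tries to match as MUCH as possible.
Lazy '<.*?>' tries to match as LITTLE as possible.

String: '<cbx><end>'
Greedy '<.*>' starts at first '<' and extends to the LAST '>': '<cbx><end>' (10 chars)
Lazy '<.*?>' starts at first '<' and stops at the FIRST '>': '<cbx>' (5 chars)

5


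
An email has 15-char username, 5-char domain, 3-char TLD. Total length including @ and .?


An email address has format: username@domain.tld
Username length: 15
'@' character: 1
Domain length: 5
'.' character: 1
TLD length: 3
Total = 15 + 1 + 5 + 1 + 3 = 25

25


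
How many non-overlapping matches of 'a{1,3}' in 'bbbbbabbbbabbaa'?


Pattern 'a{1,3}' matches between 1 and 3 consecutive a's (greedy).
String: 'bbbbbabbbbabbaa'
Finding runs of a's and applying greedy matching:
  Run at pos 5: 'a' (length 1)
  Run at pos 10: 'a' (length 1)
  Run at pos 13: 'aa' (length 2)
Matches: ['a', 'a', 'aa']
Count: 3

3


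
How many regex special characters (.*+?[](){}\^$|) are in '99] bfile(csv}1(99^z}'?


Regex special characters are: . * + ? [ ] ( ) { } \ ^ $ |
Scanning '99] bfile(csv}1(99^z}':
  pos 2: ']' -> SPECIAL
  pos 9: '(' -> SPECIAL
  pos 13: '}' -> SPECIAL
  pos 15: '(' -> SPECIAL
  pos 18: '^' -> SPECIAL
  pos 20: '}' -> SPECIAL
Special chars found: [']', '(', '}', '(', '^', '}']
Total: 6

6


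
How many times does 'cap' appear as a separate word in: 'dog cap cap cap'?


Scanning each word for exact match 'cap':
  Word 1: 'dog' -> no
  Word 2: 'cap' -> MATCH
  Word 3: 'cap' -> MATCH
  Word 4: 'cap' -> MATCH
Total matches: 3

3


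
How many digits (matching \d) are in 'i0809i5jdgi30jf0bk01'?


\d matches any digit 0-9.
Scanning 'i0809i5jdgi30jf0bk01':
  pos 1: '0' -> DIGIT
  pos 2: '8' -> DIGIT
  pos 3: '0' -> DIGIT
  pos 4: '9' -> DIGIT
  pos 6: '5' -> DIGIT
  pos 11: '3' -> DIGIT
  pos 12: '0' -> DIGIT
  pos 15: '0' -> DIGIT
  pos 18: '0' -> DIGIT
  pos 19: '1' -> DIGIT
Digits found: ['0', '8', '0', '9', '5', '3', '0', '0', '0', '1']
Total: 10

10


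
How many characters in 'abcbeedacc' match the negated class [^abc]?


Negated class [^abc] matches any char NOT in {a, b, c}
Scanning 'abcbeedacc':
  pos 0: 'a' -> no (excluded)
  pos 1: 'b' -> no (excluded)
  pos 2: 'c' -> no (excluded)
  pos 3: 'b' -> no (excluded)
  pos 4: 'e' -> MATCH
  pos 5: 'e' -> MATCH
  pos 6: 'd' -> MATCH
  pos 7: 'a' -> no (excluded)
  pos 8: 'c' -> no (excluded)
  pos 9: 'c' -> no (excluded)
Total matches: 3

3


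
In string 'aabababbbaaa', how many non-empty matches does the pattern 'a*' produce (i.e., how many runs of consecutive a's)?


Pattern 'a*' matches zero or more a's. We want non-empty runs of consecutive a's.
String: 'aabababbbaaa'
Walking through the string to find runs of a's:
  Run 1: positions 0-1 -> 'aa'
  Run 2: positions 3-3 -> 'a'
  Run 3: positions 5-5 -> 'a'
  Run 4: positions 9-11 -> 'aaa'
Non-empty runs found: ['aa', 'a', 'a', 'aaa']
Count: 4

4


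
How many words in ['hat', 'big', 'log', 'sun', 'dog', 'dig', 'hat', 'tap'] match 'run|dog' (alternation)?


Alternation 'run|dog' matches either 'run' or 'dog'.
Checking each word:
  'hat' -> no
  'big' -> no
  'log' -> no
  'sun' -> no
  'dog' -> MATCH
  'dig' -> no
  'hat' -> no
  'tap' -> no
Matches: ['dog']
Count: 1

1


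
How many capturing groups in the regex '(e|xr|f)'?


To count capturing groups, count each '(' that starts a group.
Pattern: '(e|xr|f)'
Walking through the pattern:
  Position 0: '(' -> group #1
Total capturing groups: 1

1


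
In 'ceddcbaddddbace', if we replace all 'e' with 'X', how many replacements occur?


re.sub('e', 'X', text) replaces every occurrence of 'e' with 'X'.
Text: 'ceddcbaddddbace'
Scanning for 'e':
  pos 1: 'e' -> replacement #1
  pos 14: 'e' -> replacement #2
Total replacements: 2

2


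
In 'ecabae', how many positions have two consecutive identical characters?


Looking for consecutive identical characters in 'ecabae':
  pos 0-1: 'e' vs 'c' -> different
  pos 1-2: 'c' vs 'a' -> different
  pos 2-3: 'a' vs 'b' -> different
  pos 3-4: 'b' vs 'a' -> different
  pos 4-5: 'a' vs 'e' -> different
Consecutive identical pairs: []
Count: 0

0


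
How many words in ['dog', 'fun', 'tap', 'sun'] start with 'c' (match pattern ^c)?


Pattern ^c anchors to start of word. Check which words begin with 'c':
  'dog' -> no
  'fun' -> no
  'tap' -> no
  'sun' -> no
Matching words: []
Count: 0

0


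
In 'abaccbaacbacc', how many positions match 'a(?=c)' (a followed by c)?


Lookahead 'a(?=c)' matches 'a' only when followed by 'c'.
String: 'abaccbaacbacc'
Checking each position where char is 'a':
  pos 0: 'a' -> no (next='b')
  pos 2: 'a' -> MATCH (next='c')
  pos 6: 'a' -> no (next='a')
  pos 7: 'a' -> MATCH (next='c')
  pos 10: 'a' -> MATCH (next='c')
Matching positions: [2, 7, 10]
Count: 3

3


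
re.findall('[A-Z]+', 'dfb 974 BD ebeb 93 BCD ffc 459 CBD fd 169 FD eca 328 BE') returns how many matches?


Pattern '[A-Z]+' finds one or more uppercase letters.
Text: 'dfb 974 BD ebeb 93 BCD ffc 459 CBD fd 169 FD eca 328 BE'
Scanning for matches:
  Match 1: 'BD'
  Match 2: 'BCD'
  Match 3: 'CBD'
  Match 4: 'FD'
  Match 5: 'BE'
Total matches: 5

5


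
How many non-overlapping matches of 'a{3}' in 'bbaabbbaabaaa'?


Pattern 'a{3}' matches exactly 3 consecutive a's (greedy, non-overlapping).
String: 'bbaabbbaabaaa'
Scanning for runs of a's:
  Run at pos 2: 'aa' (length 2) -> 0 match(es)
  Run at pos 7: 'aa' (length 2) -> 0 match(es)
  Run at pos 10: 'aaa' (length 3) -> 1 match(es)
Matches found: ['aaa']
Total: 1

1


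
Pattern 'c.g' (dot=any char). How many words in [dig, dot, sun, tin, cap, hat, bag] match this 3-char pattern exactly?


Pattern 'c.g' means: starts with 'c', any single char, ends with 'g'.
Checking each word (must be exactly 3 chars):
  'dig' (len=3): no
  'dot' (len=3): no
  'sun' (len=3): no
  'tin' (len=3): no
  'cap' (len=3): no
  'hat' (len=3): no
  'bag' (len=3): no
Matching words: []
Total: 0

0


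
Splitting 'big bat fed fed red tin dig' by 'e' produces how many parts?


Splitting by 'e' breaks the string at each occurrence of the separator.
Text: 'big bat fed fed red tin dig'
Parts after split:
  Part 1: 'big bat f'
  Part 2: 'd f'
  Part 3: 'd r'
  Part 4: 'd tin dig'
Total parts: 4

4


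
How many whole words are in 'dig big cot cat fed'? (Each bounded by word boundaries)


Word boundaries (\b) mark the start/end of each word.
Text: 'dig big cot cat fed'
Splitting by whitespace:
  Word 1: 'dig'
  Word 2: 'big'
  Word 3: 'cot'
  Word 4: 'cat'
  Word 5: 'fed'
Total whole words: 5

5


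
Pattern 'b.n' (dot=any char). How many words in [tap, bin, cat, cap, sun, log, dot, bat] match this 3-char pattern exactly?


Pattern 'b.n' means: starts with 'b', any single char, ends with 'n'.
Checking each word (must be exactly 3 chars):
  'tap' (len=3): no
  'bin' (len=3): MATCH
  'cat' (len=3): no
  'cap' (len=3): no
  'sun' (len=3): no
  'log' (len=3): no
  'dot' (len=3): no
  'bat' (len=3): no
Matching words: ['bin']
Total: 1

1


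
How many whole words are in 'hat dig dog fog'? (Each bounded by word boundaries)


Word boundaries (\b) mark the start/end of each word.
Text: 'hat dig dog fog'
Splitting by whitespace:
  Word 1: 'hat'
  Word 2: 'dig'
  Word 3: 'dog'
  Word 4: 'fog'
Total whole words: 4

4


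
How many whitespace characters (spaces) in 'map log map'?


\s matches whitespace characters (spaces, tabs, etc.).
Text: 'map log map'
This text has 3 words separated by spaces.
Number of spaces = number of words - 1 = 3 - 1 = 2

2


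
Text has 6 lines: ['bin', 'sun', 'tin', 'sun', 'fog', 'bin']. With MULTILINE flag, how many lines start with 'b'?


With MULTILINE flag, ^ matches the start of each line.
Lines: ['bin', 'sun', 'tin', 'sun', 'fog', 'bin']
Checking which lines start with 'b':
  Line 1: 'bin' -> MATCH
  Line 2: 'sun' -> no
  Line 3: 'tin' -> no
  Line 4: 'sun' -> no
  Line 5: 'fog' -> no
  Line 6: 'bin' -> MATCH
Matching lines: ['bin', 'bin']
Count: 2

2


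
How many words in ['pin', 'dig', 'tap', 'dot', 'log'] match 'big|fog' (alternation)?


Alternation 'big|fog' matches either 'big' or 'fog'.
Checking each word:
  'pin' -> no
  'dig' -> no
  'tap' -> no
  'dot' -> no
  'log' -> no
Matches: []
Count: 0

0


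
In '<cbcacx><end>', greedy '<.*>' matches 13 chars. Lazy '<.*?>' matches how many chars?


Greedy '<.*>' tries to match as MUCH as possible.
Lazy '<.*?>' tries to match as LITTLE as possible.

String: '<cbcacx><end>'
Greedy '<.*>' starts at first '<' and extends to the LAST '>': '<cbcacx><end>' (13 chars)
Lazy '<.*?>' starts at first '<' and stops at the FIRST '>': '<cbcacx>' (8 chars)

8


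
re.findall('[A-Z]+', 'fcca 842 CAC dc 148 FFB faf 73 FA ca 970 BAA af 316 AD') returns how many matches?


Pattern '[A-Z]+' finds one or more uppercase letters.
Text: 'fcca 842 CAC dc 148 FFB faf 73 FA ca 970 BAA af 316 AD'
Scanning for matches:
  Match 1: 'CAC'
  Match 2: 'FFB'
  Match 3: 'FA'
  Match 4: 'BAA'
  Match 5: 'AD'
Total matches: 5

5


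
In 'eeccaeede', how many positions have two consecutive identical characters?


Looking for consecutive identical characters in 'eeccaeede':
  pos 0-1: 'e' vs 'e' -> MATCH ('ee')
  pos 1-2: 'e' vs 'c' -> different
  pos 2-3: 'c' vs 'c' -> MATCH ('cc')
  pos 3-4: 'c' vs 'a' -> different
  pos 4-5: 'a' vs 'e' -> different
  pos 5-6: 'e' vs 'e' -> MATCH ('ee')
  pos 6-7: 'e' vs 'd' -> different
  pos 7-8: 'd' vs 'e' -> different
Consecutive identical pairs: ['ee', 'cc', 'ee']
Count: 3

3


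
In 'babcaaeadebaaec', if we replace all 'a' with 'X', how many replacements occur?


re.sub('a', 'X', text) replaces every occurrence of 'a' with 'X'.
Text: 'babcaaeadebaaec'
Scanning for 'a':
  pos 1: 'a' -> replacement #1
  pos 4: 'a' -> replacement #2
  pos 5: 'a' -> replacement #3
  pos 7: 'a' -> replacement #4
  pos 11: 'a' -> replacement #5
  pos 12: 'a' -> replacement #6
Total replacements: 6

6


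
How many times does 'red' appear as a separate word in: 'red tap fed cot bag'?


Scanning each word for exact match 'red':
  Word 1: 'red' -> MATCH
  Word 2: 'tap' -> no
  Word 3: 'fed' -> no
  Word 4: 'cot' -> no
  Word 5: 'bag' -> no
Total matches: 1

1


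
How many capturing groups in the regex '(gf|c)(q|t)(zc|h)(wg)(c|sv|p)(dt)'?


To count capturing groups, count each '(' that starts a group.
Pattern: '(gf|c)(q|t)(zc|h)(wg)(c|sv|p)(dt)'
Walking through the pattern:
  Position 0: '(' -> group #1
  Position 6: '(' -> group #2
  Position 11: '(' -> group #3
  Position 17: '(' -> group #4
  Position 21: '(' -> group #5
  Position 29: '(' -> group #6
Total capturing groups: 6

6


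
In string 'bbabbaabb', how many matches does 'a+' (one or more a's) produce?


Pattern 'a+' matches one or more consecutive a's.
String: 'bbabbaabb'
Scanning for runs of a:
  Match 1: 'a' (length 1)
  Match 2: 'aa' (length 2)
Total matches: 2

2


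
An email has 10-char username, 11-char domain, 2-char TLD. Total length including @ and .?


An email address has format: username@domain.tld
Username length: 10
'@' character: 1
Domain length: 11
'.' character: 1
TLD length: 2
Total = 10 + 1 + 11 + 1 + 2 = 25

25


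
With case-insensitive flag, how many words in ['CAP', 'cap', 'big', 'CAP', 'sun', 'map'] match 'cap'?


Case-insensitive matching: compare each word's lowercase form to 'cap'.
  'CAP' -> lower='cap' -> MATCH
  'cap' -> lower='cap' -> MATCH
  'big' -> lower='big' -> no
  'CAP' -> lower='cap' -> MATCH
  'sun' -> lower='sun' -> no
  'map' -> lower='map' -> no
Matches: ['CAP', 'cap', 'CAP']
Count: 3

3


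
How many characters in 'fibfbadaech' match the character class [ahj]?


Character class [ahj] matches any of: {a, h, j}
Scanning string 'fibfbadaech' character by character:
  pos 0: 'f' -> no
  pos 1: 'i' -> no
  pos 2: 'b' -> no
  pos 3: 'f' -> no
  pos 4: 'b' -> no
  pos 5: 'a' -> MATCH
  pos 6: 'd' -> no
  pos 7: 'a' -> MATCH
  pos 8: 'e' -> no
  pos 9: 'c' -> no
  pos 10: 'h' -> MATCH
Total matches: 3

3
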